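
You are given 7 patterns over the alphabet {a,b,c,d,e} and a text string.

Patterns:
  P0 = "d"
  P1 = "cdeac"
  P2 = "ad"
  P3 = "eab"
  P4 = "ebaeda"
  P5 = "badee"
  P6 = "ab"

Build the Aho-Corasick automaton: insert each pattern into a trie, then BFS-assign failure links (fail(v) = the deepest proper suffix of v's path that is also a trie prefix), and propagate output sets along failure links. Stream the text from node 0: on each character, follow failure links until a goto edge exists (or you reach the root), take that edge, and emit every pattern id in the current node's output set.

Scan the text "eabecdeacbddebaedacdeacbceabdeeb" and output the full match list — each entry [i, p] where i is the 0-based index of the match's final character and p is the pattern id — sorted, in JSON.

Construct AC machine:
Trie (insert patterns):
  n0 'ε': a→7 b→17 c→2 d→1 e→9
  n1 'd': ·  [P0 ends]
  n2 'c': d→3
  n3 'cd': e→4
  n4 'cde': a→5
  n5 'cdea': c→6
  n6 'cdeac': ·  [P1 ends]
  n7 'a': b→22 d→8
  n8 'ad': ·  [P2 ends]
  n9 'e': a→10 b→12
  n10 'ea': b→11
  n11 'eab': ·  [P3 ends]
  n12 'eb': a→13
  n13 'eba': e→14
  n14 'ebae': d→15
  n15 'ebaed': a→16
  n16 'ebaeda': ·  [P4 ends]
  n17 'b': a→18
  n18 'ba': d→19
  n19 'bad': e→20
  n20 'bade': e→21
  n21 'badee': ·  [P5 ends]
  n22 'ab': ·  [P6 ends]

BFS fail/out derivation:
  fail(1) 'd': from fail(0)=0 chase 'd': 0 ⇒ 0;  out={0}∪out(0)={0}
  fail(2) 'c': from fail(0)=0 chase 'c': 0 ⇒ 0;  out=∅∪out(0)=∅
  fail(7) 'a': from fail(0)=0 chase 'a': 0 ⇒ 0;  out=∅∪out(0)=∅
  fail(9) 'e': from fail(0)=0 chase 'e': 0 ⇒ 0;  out=∅∪out(0)=∅
  fail(17) 'b': from fail(0)=0 chase 'b': 0 ⇒ 0;  out=∅∪out(0)=∅
  fail(3) 'cd': from fail(2)=0 chase 'd': 0 ⇒ 1;  out=∅∪out(1)={0}
  fail(8) 'ad': from fail(7)=0 chase 'd': 0 ⇒ 1;  out={2}∪out(1)={0,2}
  fail(10) 'ea': from fail(9)=0 chase 'a': 0 ⇒ 7;  out=∅∪out(7)=∅
  fail(12) 'eb': from fail(9)=0 chase 'b': 0 ⇒ 17;  out=∅∪out(17)=∅
  fail(18) 'ba': from fail(17)=0 chase 'a': 0 ⇒ 7;  out=∅∪out(7)=∅
  fail(22) 'ab': from fail(7)=0 chase 'b': 0 ⇒ 17;  out={6}∪out(17)={6}
  fail(4) 'cde': from fail(3)=1 chase 'e': 1→0 ⇒ 9;  out=∅∪out(9)=∅
  fail(11) 'eab': from fail(10)=7 chase 'b': 7 ⇒ 22;  out={3}∪out(22)={3,6}
  fail(13) 'eba': from fail(12)=17 chase 'a': 17 ⇒ 18;  out=∅∪out(18)=∅
  fail(19) 'bad': from fail(18)=7 chase 'd': 7 ⇒ 8;  out=∅∪out(8)={0,2}
  fail(5) 'cdea': from fail(4)=9 chase 'a': 9 ⇒ 10;  out=∅∪out(10)=∅
  fail(14) 'ebae': from fail(13)=18 chase 'e': 18→7→0 ⇒ 9;  out=∅∪out(9)=∅
  fail(20) 'bade': from fail(19)=8 chase 'e': 8→1→0 ⇒ 9;  out=∅∪out(9)=∅
  fail(6) 'cdeac': from fail(5)=10 chase 'c': 10→7→0 ⇒ 2;  out={1}∪out(2)={1}
  fail(15) 'ebaed': from fail(14)=9 chase 'd': 9→0 ⇒ 1;  out=∅∪out(1)={0}
  fail(21) 'badee': from fail(20)=9 chase 'e': 9→0 ⇒ 9;  out={5}∪out(9)={5}
  fail(16) 'ebaeda': from fail(15)=1 chase 'a': 1→0 ⇒ 7;  out={4}∪out(7)={4}

Scan:
[0] read 'e'  n0⇒n9
[1] read 'a'  n9⇒n10
[2] read 'b'  n10⇒n11  ** P3@[0:2],P6@[1:2]
[3] read 'e'  n11⇒n9 (via fail)
[4] read 'c'  n9⇒n2 (via fail)
[5] read 'd'  n2⇒n3  ** P0@[5:5]
[6] read 'e'  n3⇒n4
[7] read 'a'  n4⇒n5
[8] read 'c'  n5⇒n6  ** P1@[4:8]
[9] read 'b'  n6⇒n17 (via fail)
[10] read 'd'  n17⇒n1 (via fail)  ** P0@[10:10]
[11] read 'd'  n1⇒n1 (via fail)  ** P0@[11:11]
[12] read 'e'  n1⇒n9 (via fail)
[13] read 'b'  n9⇒n12
[14] read 'a'  n12⇒n13
[15] read 'e'  n13⇒n14
[16] read 'd'  n14⇒n15  ** P0@[16:16]
[17] read 'a'  n15⇒n16  ** P4@[12:17]
[18] read 'c'  n16⇒n2 (via fail)
[19] read 'd'  n2⇒n3  ** P0@[19:19]
[20] read 'e'  n3⇒n4
[21] read 'a'  n4⇒n5
[22] read 'c'  n5⇒n6  ** P1@[18:22]
[23] read 'b'  n6⇒n17 (via fail)
[24] read 'c'  n17⇒n2 (via fail)
[25] read 'e'  n2⇒n9 (via fail)
[26] read 'a'  n9⇒n10
[27] read 'b'  n10⇒n11  ** P3@[25:27],P6@[26:27]
[28] read 'd'  n11⇒n1 (via fail)  ** P0@[28:28]
[29] read 'e'  n1⇒n9 (via fail)
[30] read 'e'  n9⇒n9 (via fail)
[31] read 'b'  n9⇒n12

All matches (sorted): [[2,3],[2,6],[5,0],[8,1],[10,0],[11,0],[16,0],[17,4],[19,0],[22,1],[27,3],[27,6],[28,0]]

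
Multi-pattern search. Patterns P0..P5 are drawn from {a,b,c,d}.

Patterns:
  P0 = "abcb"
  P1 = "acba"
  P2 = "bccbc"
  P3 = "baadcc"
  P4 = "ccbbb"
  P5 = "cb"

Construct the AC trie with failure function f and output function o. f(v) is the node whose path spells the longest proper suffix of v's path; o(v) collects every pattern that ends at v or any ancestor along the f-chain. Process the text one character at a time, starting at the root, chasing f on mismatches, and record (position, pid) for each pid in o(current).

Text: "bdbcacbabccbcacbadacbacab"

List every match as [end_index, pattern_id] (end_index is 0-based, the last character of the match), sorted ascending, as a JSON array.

Construct AC machine:
Trie (insert patterns):
  n0 'ε': a→1 b→8 c→18
  n1 'a': b→2 c→5
  n2 'ab': c→3
  n3 'abc': b→4
  n4 'abcb': ·  [P0 ends]
  n5 'ac': b→6
  n6 'acb': a→7
  n7 'acba': ·  [P1 ends]
  n8 'b': a→13 c→9
  n9 'bc': c→10
  n10 'bcc': b→11
  n11 'bccb': c→12
  n12 'bccbc': ·  [P2 ends]
  n13 'ba': a→14
  n14 'baa': d→15
  n15 'baad': c→16
  n16 'baadc': c→17
  n17 'baadcc': ·  [P3 ends]
  n18 'c': b→23 c→19
  n19 'cc': b→20
  n20 'ccb': b→21
  n21 'ccbb': b→22
  n22 'ccbbb': ·  [P4 ends]
  n23 'cb': ·  [P5 ends]

Failure links (BFS by depth):
  n1('a'): parent n0 fail=0; on 'a' 0 → fail=0;  out ∅∪∅=∅
  n8('b'): parent n0 fail=0; on 'b' 0 → fail=0;  out ∅∪∅=∅
  n18('c'): parent n0 fail=0; on 'c' 0 → fail=0;  out ∅∪∅=∅
  n2('ab'): parent n1 fail=0; on 'b' 0 → fail=8;  out ∅∪∅=∅
  n5('ac'): parent n1 fail=0; on 'c' 0 → fail=18;  out ∅∪∅=∅
  n9('bc'): parent n8 fail=0; on 'c' 0 → fail=18;  out ∅∪∅=∅
  n13('ba'): parent n8 fail=0; on 'a' 0 → fail=1;  out ∅∪∅=∅
  n19('cc'): parent n18 fail=0; on 'c' 0 → fail=18;  out ∅∪∅=∅
  n23('cb'): parent n18 fail=0; on 'b' 0 → fail=8;  out {5}∪∅={5}
  n3('abc'): parent n2 fail=8; on 'c' 8 → fail=9;  out ∅∪∅=∅
  n6('acb'): parent n5 fail=18; on 'b' 18 → fail=23;  out ∅∪{5}={5}
  n10('bcc'): parent n9 fail=18; on 'c' 18 → fail=19;  out ∅∪∅=∅
  n14('baa'): parent n13 fail=1; on 'a' 1→0 → fail=1;  out ∅∪∅=∅
  n20('ccb'): parent n19 fail=18; on 'b' 18 → fail=23;  out ∅∪{5}={5}
  n4('abcb'): parent n3 fail=9; on 'b' 9→18 → fail=23;  out {0}∪{5}={0,5}
  n7('acba'): parent n6 fail=23; on 'a' 23→8 → fail=13;  out {1}∪∅={1}
  n11('bccb'): parent n10 fail=19; on 'b' 19 → fail=20;  out ∅∪{5}={5}
  n15('baad'): parent n14 fail=1; on 'd' 1→0 → fail=0;  out ∅∪∅=∅
  n21('ccbb'): parent n20 fail=23; on 'b' 23→8→0 → fail=8;  out ∅∪∅=∅
  n12('bccbc'): parent n11 fail=20; on 'c' 20→23→8 → fail=9;  out {2}∪∅={2}
  n16('baadc'): parent n15 fail=0; on 'c' 0 → fail=18;  out ∅∪∅=∅
  n22('ccbbb'): parent n21 fail=8; on 'b' 8→0 → fail=8;  out {4}∪∅={4}
  n17('baadcc'): parent n16 fail=18; on 'c' 18 → fail=19;  out {3}∪∅={3}

Text stream:
pos 0 'b': at 8
pos 1 'd': at 0 ·f
pos 2 'b': at 8
pos 3 'c': at 9
pos 4 'a': at 1 ·f
pos 5 'c': at 5
pos 6 'b': at 6  → match P5@[5:6]
pos 7 'a': at 7  → match P1@[4:7]
pos 8 'b': at 2 ·f
pos 9 'c': at 3
pos 10 'c': at 10 ·f
pos 11 'b': at 11  → match P5@[10:11]
pos 12 'c': at 12  → match P2@[8:12]
pos 13 'a': at 1 ·f
pos 14 'c': at 5
pos 15 'b': at 6  → match P5@[14:15]
pos 16 'a': at 7  → match P1@[13:16]
pos 17 'd': at 0 ·f
pos 18 'a': at 1
pos 19 'c': at 5
pos 20 'b': at 6  → match P5@[19:20]
pos 21 'a': at 7  → match P1@[18:21]
pos 22 'c': at 5 ·f
pos 23 'a': at 1 ·f
pos 24 'b': at 2

All matches (sorted): [[6,5],[7,1],[11,5],[12,2],[15,5],[16,1],[20,5],[21,1]]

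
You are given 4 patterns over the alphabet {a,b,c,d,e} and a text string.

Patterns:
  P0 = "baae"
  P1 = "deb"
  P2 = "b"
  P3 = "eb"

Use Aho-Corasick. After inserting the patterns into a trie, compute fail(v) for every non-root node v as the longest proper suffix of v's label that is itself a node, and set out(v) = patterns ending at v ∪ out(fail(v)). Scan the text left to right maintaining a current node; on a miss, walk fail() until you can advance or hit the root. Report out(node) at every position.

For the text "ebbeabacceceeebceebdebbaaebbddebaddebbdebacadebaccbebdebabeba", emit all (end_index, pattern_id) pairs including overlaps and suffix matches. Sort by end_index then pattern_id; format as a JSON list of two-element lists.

Build:
Trie nodes:
  n0 'ε': b→1 d→5 e→8
  n1 'b': a→2  [P2 ends]
  n2 'ba': a→3
  n3 'baa': e→4
  n4 'baae': ·  [P0 ends]
  n5 'd': e→6
  n6 'de': b→7
  n7 'deb': ·  [P1 ends]
  n8 'e': b→9
  n9 'eb': ·  [P3 ends]

BFS fail/out derivation:
  fail(1) 'b': from fail(0)=0 chase 'b': 0 ⇒ 0;  out={2}∪out(0)={2}
  fail(5) 'd': from fail(0)=0 chase 'd': 0 ⇒ 0;  out=∅∪out(0)=∅
  fail(8) 'e': from fail(0)=0 chase 'e': 0 ⇒ 0;  out=∅∪out(0)=∅
  fail(2) 'ba': from fail(1)=0 chase 'a': 0 ⇒ 0;  out=∅∪out(0)=∅
  fail(6) 'de': from fail(5)=0 chase 'e': 0 ⇒ 8;  out=∅∪out(8)=∅
  fail(9) 'eb': from fail(8)=0 chase 'b': 0 ⇒ 1;  out={3}∪out(1)={2,3}
  fail(3) 'baa': from fail(2)=0 chase 'a': 0 ⇒ 0;  out=∅∪out(0)=∅
  fail(7) 'deb': from fail(6)=8 chase 'b': 8 ⇒ 9;  out={1}∪out(9)={1,2,3}
  fail(4) 'baae': from fail(3)=0 chase 'e': 0 ⇒ 8;  out={0}∪out(8)={0}

Text stream:
[0] read 'e'  n0⇒n8
[1] read 'b'  n8⇒n9  ** P2@[1:1],P3@[0:1]
[2] read 'b'  n9⇒n1 (via fail)  ** P2@[2:2]
[3] read 'e'  n1⇒n8 (via fail)
[4] read 'a'  n8⇒n0 (via fail)
[5] read 'b'  n0⇒n1  ** P2@[5:5]
[6] read 'a'  n1⇒n2
[7] read 'c'  n2⇒n0 (via fail)
[8] read 'c'  n0⇒n0
[9] read 'e'  n0⇒n8
[10] read 'c'  n8⇒n0 (via fail)
[11] read 'e'  n0⇒n8
[12] read 'e'  n8⇒n8 (via fail)
[13] read 'e'  n8⇒n8 (via fail)
[14] read 'b'  n8⇒n9  ** P2@[14:14],P3@[13:14]
[15] read 'c'  n9⇒n0 (via fail)
[16] read 'e'  n0⇒n8
[17] read 'e'  n8⇒n8 (via fail)
[18] read 'b'  n8⇒n9  ** P2@[18:18],P3@[17:18]
[19] read 'd'  n9⇒n5 (via fail)
[20] read 'e'  n5⇒n6
[21] read 'b'  n6⇒n7  ** P1@[19:21],P2@[21:21],P3@[20:21]
[22] read 'b'  n7⇒n1 (via fail)  ** P2@[22:22]
[23] read 'a'  n1⇒n2
[24] read 'a'  n2⇒n3
[25] read 'e'  n3⇒n4  ** P0@[22:25]
[26] read 'b'  n4⇒n9 (via fail)  ** P2@[26:26],P3@[25:26]
[27] read 'b'  n9⇒n1 (via fail)  ** P2@[27:27]
[28] read 'd'  n1⇒n5 (via fail)
[29] read 'd'  n5⇒n5 (via fail)
[30] read 'e'  n5⇒n6
[31] read 'b'  n6⇒n7  ** P1@[29:31],P2@[31:31],P3@[30:31]
[32] read 'a'  n7⇒n2 (via fail)
[33] read 'd'  n2⇒n5 (via fail)
[34] read 'd'  n5⇒n5 (via fail)
[35] read 'e'  n5⇒n6
[36] read 'b'  n6⇒n7  ** P1@[34:36],P2@[36:36],P3@[35:36]
[37] read 'b'  n7⇒n1 (via fail)  ** P2@[37:37]
[38] read 'd'  n1⇒n5 (via fail)
[39] read 'e'  n5⇒n6
[40] read 'b'  n6⇒n7  ** P1@[38:40],P2@[40:40],P3@[39:40]
[41] read 'a'  n7⇒n2 (via fail)
[42] read 'c'  n2⇒n0 (via fail)
[43] read 'a'  n0⇒n0
[44] read 'd'  n0⇒n5
[45] read 'e'  n5⇒n6
[46] read 'b'  n6⇒n7  ** P1@[44:46],P2@[46:46],P3@[45:46]
[47] read 'a'  n7⇒n2 (via fail)
[48] read 'c'  n2⇒n0 (via fail)
[49] read 'c'  n0⇒n0
[50] read 'b'  n0⇒n1  ** P2@[50:50]
[51] read 'e'  n1⇒n8 (via fail)
[52] read 'b'  n8⇒n9  ** P2@[52:52],P3@[51:52]
[53] read 'd'  n9⇒n5 (via fail)
[54] read 'e'  n5⇒n6
[55] read 'b'  n6⇒n7  ** P1@[53:55],P2@[55:55],P3@[54:55]
[56] read 'a'  n7⇒n2 (via fail)
[57] read 'b'  n2⇒n1 (via fail)  ** P2@[57:57]
[58] read 'e'  n1⇒n8 (via fail)
[59] read 'b'  n8⇒n9  ** P2@[59:59],P3@[58:59]
[60] read 'a'  n9⇒n2 (via fail)

All matches (sorted): [[1,2],[1,3],[2,2],[5,2],[14,2],[14,3],[18,2],[18,3],[21,1],[21,2],[21,3],[22,2],[25,0],[26,2],[26,3],[27,2],[31,1],[31,2],[31,3],[36,1],[36,2],[36,3],[37,2],[40,1],[40,2],[40,3],[46,1],[46,2],[46,3],[50,2],[52,2],[52,3],[55,1],[55,2],[55,3],[57,2],[59,2],[59,3]]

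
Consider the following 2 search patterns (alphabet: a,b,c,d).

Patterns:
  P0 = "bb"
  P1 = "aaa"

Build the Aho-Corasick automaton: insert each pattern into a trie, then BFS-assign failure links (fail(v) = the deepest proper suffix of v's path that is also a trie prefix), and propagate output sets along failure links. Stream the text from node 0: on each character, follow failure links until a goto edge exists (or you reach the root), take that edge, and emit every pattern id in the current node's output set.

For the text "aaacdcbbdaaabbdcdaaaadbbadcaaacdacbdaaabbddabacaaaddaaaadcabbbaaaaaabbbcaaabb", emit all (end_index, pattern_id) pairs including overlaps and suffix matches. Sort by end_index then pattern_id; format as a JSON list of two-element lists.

Build:
Trie (insert patterns):
  n0 'ε': a→3 b→1
  n1 'b': b→2
  n2 'bb': ·  [P0 ends]
  n3 'a': a→4
  n4 'aa': a→5
  n5 'aaa': ·  [P1 ends]

Failure links (BFS by depth):
  n1('b'): parent n0 fail=0; on 'b' 0 → fail=0;  out ∅∪∅=∅
  n3('a'): parent n0 fail=0; on 'a' 0 → fail=0;  out ∅∪∅=∅
  n2('bb'): parent n1 fail=0; on 'b' 0 → fail=1;  out {0}∪∅={0}
  n4('aa'): parent n3 fail=0; on 'a' 0 → fail=3;  out ∅∪∅=∅
  n5('aaa'): parent n4 fail=3; on 'a' 3 → fail=4;  out {1}∪∅={1}

Run:
[0] read 'a'  n0⇒n3
[1] read 'a'  n3⇒n4
[2] read 'a'  n4⇒n5  ** P1@[0:2]
[3] read 'c'  n5⇒n0 (fail-walked)
[4] read 'd'  n0⇒n0
[5] read 'c'  n0⇒n0
[6] read 'b'  n0⇒n1
[7] read 'b'  n1⇒n2  ** P0@[6:7]
[8] read 'd'  n2⇒n0 (fail-walked)
[9] read 'a'  n0⇒n3
[10] read 'a'  n3⇒n4
[11] read 'a'  n4⇒n5  ** P1@[9:11]
[12] read 'b'  n5⇒n1 (fail-walked)
[13] read 'b'  n1⇒n2  ** P0@[12:13]
[14] read 'd'  n2⇒n0 (fail-walked)
[15] read 'c'  n0⇒n0
[16] read 'd'  n0⇒n0
[17] read 'a'  n0⇒n3
[18] read 'a'  n3⇒n4
[19] read 'a'  n4⇒n5  ** P1@[17:19]
[20] read 'a'  n5⇒n5 (fail-walked)  ** P1@[18:20]
[21] read 'd'  n5⇒n0 (fail-walked)
[22] read 'b'  n0⇒n1
[23] read 'b'  n1⇒n2  ** P0@[22:23]
[24] read 'a'  n2⇒n3 (fail-walked)
[25] read 'd'  n3⇒n0 (fail-walked)
[26] read 'c'  n0⇒n0
[27] read 'a'  n0⇒n3
[28] read 'a'  n3⇒n4
[29] read 'a'  n4⇒n5  ** P1@[27:29]
[30] read 'c'  n5⇒n0 (fail-walked)
[31] read 'd'  n0⇒n0
[32] read 'a'  n0⇒n3
[33] read 'c'  n3⇒n0 (fail-walked)
[34] read 'b'  n0⇒n1
[35] read 'd'  n1⇒n0 (fail-walked)
[36] read 'a'  n0⇒n3
[37] read 'a'  n3⇒n4
[38] read 'a'  n4⇒n5  ** P1@[36:38]
[39] read 'b'  n5⇒n1 (fail-walked)
[40] read 'b'  n1⇒n2  ** P0@[39:40]
[41] read 'd'  n2⇒n0 (fail-walked)
[42] read 'd'  n0⇒n0
[43] read 'a'  n0⇒n3
[44] read 'b'  n3⇒n1 (fail-walked)
[45] read 'a'  n1⇒n3 (fail-walked)
[46] read 'c'  n3⇒n0 (fail-walked)
[47] read 'a'  n0⇒n3
[48] read 'a'  n3⇒n4
[49] read 'a'  n4⇒n5  ** P1@[47:49]
[50] read 'd'  n5⇒n0 (fail-walked)
[51] read 'd'  n0⇒n0
[52] read 'a'  n0⇒n3
[53] read 'a'  n3⇒n4
[54] read 'a'  n4⇒n5  ** P1@[52:54]
[55] read 'a'  n5⇒n5 (fail-walked)  ** P1@[53:55]
[56] read 'd'  n5⇒n0 (fail-walked)
[57] read 'c'  n0⇒n0
[58] read 'a'  n0⇒n3
[59] read 'b'  n3⇒n1 (fail-walked)
[60] read 'b'  n1⇒n2  ** P0@[59:60]
[61] read 'b'  n2⇒n2 (fail-walked)  ** P0@[60:61]
[62] read 'a'  n2⇒n3 (fail-walked)
[63] read 'a'  n3⇒n4
[64] read 'a'  n4⇒n5  ** P1@[62:64]
[65] read 'a'  n5⇒n5 (fail-walked)  ** P1@[63:65]
[66] read 'a'  n5⇒n5 (fail-walked)  ** P1@[64:66]
[67] read 'a'  n5⇒n5 (fail-walked)  ** P1@[65:67]
[68] read 'b'  n5⇒n1 (fail-walked)
[69] read 'b'  n1⇒n2  ** P0@[68:69]
[70] read 'b'  n2⇒n2 (fail-walked)  ** P0@[69:70]
[71] read 'c'  n2⇒n0 (fail-walked)
[72] read 'a'  n0⇒n3
[73] read 'a'  n3⇒n4
[74] read 'a'  n4⇒n5  ** P1@[72:74]
[75] read 'b'  n5⇒n1 (fail-walked)
[76] read 'b'  n1⇒n2  ** P0@[75:76]

Result: [[2,1],[7,0],[11,1],[13,0],[19,1],[20,1],[23,0],[29,1],[38,1],[40,0],[49,1],[54,1],[55,1],[60,0],[61,0],[64,1],[65,1],[66,1],[67,1],[69,0],[70,0],[74,1],[76,0]]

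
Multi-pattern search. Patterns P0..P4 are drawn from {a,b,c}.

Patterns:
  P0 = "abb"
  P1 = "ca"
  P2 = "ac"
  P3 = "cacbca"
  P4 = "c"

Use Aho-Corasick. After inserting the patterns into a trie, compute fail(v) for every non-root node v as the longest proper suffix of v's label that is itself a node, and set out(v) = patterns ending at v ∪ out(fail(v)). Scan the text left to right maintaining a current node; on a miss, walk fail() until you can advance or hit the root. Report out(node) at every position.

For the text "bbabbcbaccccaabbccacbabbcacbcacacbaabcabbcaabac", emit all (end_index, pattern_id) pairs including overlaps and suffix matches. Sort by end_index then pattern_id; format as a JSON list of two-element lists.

Construct AC machine:
Trie nodes:
  n0 'ε': a→1 c→4
  n1 'a': b→2 c→6
  n2 'ab': b→3
  n3 'abb': ·  ←P0
  n4 'c': a→5  ←P4
  n5 'ca': c→7  ←P1
  n6 'ac': ·  ←P2
  n7 'cac': b→8
  n8 'cacb': c→9
  n9 'cacbc': a→10
  n10 'cacbca': ·  ←P3

Failure links (BFS by depth):
  fail(1) 'a': from fail(0)=0 chase 'a': 0 ⇒ 0;  out=∅∪out(0)=∅
  fail(4) 'c': from fail(0)=0 chase 'c': 0 ⇒ 0;  out={4}∪out(0)={4}
  fail(2) 'ab': from fail(1)=0 chase 'b': 0 ⇒ 0;  out=∅∪out(0)=∅
  fail(5) 'ca': from fail(4)=0 chase 'a': 0 ⇒ 1;  out={1}∪out(1)={1}
  fail(6) 'ac': from fail(1)=0 chase 'c': 0 ⇒ 4;  out={2}∪out(4)={2,4}
  fail(3) 'abb': from fail(2)=0 chase 'b': 0 ⇒ 0;  out={0}∪out(0)={0}
  fail(7) 'cac': from fail(5)=1 chase 'c': 1 ⇒ 6;  out=∅∪out(6)={2,4}
  fail(8) 'cacb': from fail(7)=6 chase 'b': 6→4→0 ⇒ 0;  out=∅∪out(0)=∅
  fail(9) 'cacbc': from fail(8)=0 chase 'c': 0 ⇒ 4;  out=∅∪out(4)={4}
  fail(10) 'cacbca': from fail(9)=4 chase 'a': 4 ⇒ 5;  out={3}∪out(5)={1,3}

Run:
[0] read 'b'  n0⇒n0
[1] read 'b'  n0⇒n0
[2] read 'a'  n0⇒n1
[3] read 'b'  n1⇒n2
[4] read 'b'  n2⇒n3  emit P0@[2:4]
[5] read 'c'  n3⇒n4 (via fail)  emit P4@[5:5]
[6] read 'b'  n4⇒n0 (via fail)
[7] read 'a'  n0⇒n1
[8] read 'c'  n1⇒n6  emit P2@[7:8],P4@[8:8]
[9] read 'c'  n6⇒n4 (via fail)  emit P4@[9:9]
[10] read 'c'  n4⇒n4 (via fail)  emit P4@[10:10]
[11] read 'c'  n4⇒n4 (via fail)  emit P4@[11:11]
[12] read 'a'  n4⇒n5  emit P1@[11:12]
[13] read 'a'  n5⇒n1 (via fail)
[14] read 'b'  n1⇒n2
[15] read 'b'  n2⇒n3  emit P0@[13:15]
[16] read 'c'  n3⇒n4 (via fail)  emit P4@[16:16]
[17] read 'c'  n4⇒n4 (via fail)  emit P4@[17:17]
[18] read 'a'  n4⇒n5  emit P1@[17:18]
[19] read 'c'  n5⇒n7  emit P2@[18:19],P4@[19:19]
[20] read 'b'  n7⇒n8
[21] read 'a'  n8⇒n1 (via fail)
[22] read 'b'  n1⇒n2
[23] read 'b'  n2⇒n3  emit P0@[21:23]
[24] read 'c'  n3⇒n4 (via fail)  emit P4@[24:24]
[25] read 'a'  n4⇒n5  emit P1@[24:25]
[26] read 'c'  n5⇒n7  emit P2@[25:26],P4@[26:26]
[27] read 'b'  n7⇒n8
[28] read 'c'  n8⇒n9  emit P4@[28:28]
[29] read 'a'  n9⇒n10  emit P1@[28:29],P3@[24:29]
[30] read 'c'  n10⇒n7 (via fail)  emit P2@[29:30],P4@[30:30]
[31] read 'a'  n7⇒n5 (via fail)  emit P1@[30:31]
[32] read 'c'  n5⇒n7  emit P2@[31:32],P4@[32:32]
[33] read 'b'  n7⇒n8
[34] read 'a'  n8⇒n1 (via fail)
[35] read 'a'  n1⇒n1 (via fail)
[36] read 'b'  n1⇒n2
[37] read 'c'  n2⇒n4 (via fail)  emit P4@[37:37]
[38] read 'a'  n4⇒n5  emit P1@[37:38]
[39] read 'b'  n5⇒n2 (via fail)
[40] read 'b'  n2⇒n3  emit P0@[38:40]
[41] read 'c'  n3⇒n4 (via fail)  emit P4@[41:41]
[42] read 'a'  n4⇒n5  emit P1@[41:42]
[43] read 'a'  n5⇒n1 (via fail)
[44] read 'b'  n1⇒n2
[45] read 'a'  n2⇒n1 (via fail)
[46] read 'c'  n1⇒n6  emit P2@[45:46],P4@[46:46]

All matches (sorted): [[4,0],[5,4],[8,2],[8,4],[9,4],[10,4],[11,4],[12,1],[15,0],[16,4],[17,4],[18,1],[19,2],[19,4],[23,0],[24,4],[25,1],[26,2],[26,4],[28,4],[29,1],[29,3],[30,2],[30,4],[31,1],[32,2],[32,4],[37,4],[38,1],[40,0],[41,4],[42,1],[46,2],[46,4]]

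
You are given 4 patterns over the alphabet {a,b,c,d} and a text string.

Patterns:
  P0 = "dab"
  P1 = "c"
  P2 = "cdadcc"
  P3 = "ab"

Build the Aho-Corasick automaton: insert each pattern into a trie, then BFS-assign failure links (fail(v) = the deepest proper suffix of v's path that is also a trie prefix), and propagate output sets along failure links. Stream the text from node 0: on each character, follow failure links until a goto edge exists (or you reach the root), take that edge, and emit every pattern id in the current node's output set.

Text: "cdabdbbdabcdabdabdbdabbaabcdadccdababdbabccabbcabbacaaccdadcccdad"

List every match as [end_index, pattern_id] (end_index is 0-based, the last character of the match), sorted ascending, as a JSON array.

Build:
Trie nodes:
  n0 'ε': a→10 c→4 d→1
  n1 'd': a→2
  n2 'da': b→3
  n3 'dab': ·  ←P0
  n4 'c': d→5  ←P1
  n5 'cd': a→6
  n6 'cda': d→7
  n7 'cdad': c→8
  n8 'cdadc': c→9
  n9 'cdadcc': ·  ←P2
  n10 'a': b→11
  n11 'ab': ·  ←P3

Failure links (BFS by depth):
  fail(1) 'd': from fail(0)=0 chase 'd': 0 ⇒ 0;  out=∅∪out(0)=∅
  fail(4) 'c': from fail(0)=0 chase 'c': 0 ⇒ 0;  out={1}∪out(0)={1}
  fail(10) 'a': from fail(0)=0 chase 'a': 0 ⇒ 0;  out=∅∪out(0)=∅
  fail(2) 'da': from fail(1)=0 chase 'a': 0 ⇒ 10;  out=∅∪out(10)=∅
  fail(5) 'cd': from fail(4)=0 chase 'd': 0 ⇒ 1;  out=∅∪out(1)=∅
  fail(11) 'ab': from fail(10)=0 chase 'b': 0 ⇒ 0;  out={3}∪out(0)={3}
  fail(3) 'dab': from fail(2)=10 chase 'b': 10 ⇒ 11;  out={0}∪out(11)={0,3}
  fail(6) 'cda': from fail(5)=1 chase 'a': 1 ⇒ 2;  out=∅∪out(2)=∅
  fail(7) 'cdad': from fail(6)=2 chase 'd': 2→10→0 ⇒ 1;  out=∅∪out(1)=∅
  fail(8) 'cdadc': from fail(7)=1 chase 'c': 1→0 ⇒ 4;  out=∅∪out(4)={1}
  fail(9) 'cdadcc': from fail(8)=4 chase 'c': 4→0 ⇒ 4;  out={2}∪out(4)={1,2}

Run:
i=0 'c': node 0→4  ** P1@[0:0]
i=1 'd': node 4→5
i=2 'a': node 5→6
i=3 'b': node 6→3 ·f  ** P0@[1:3],P3@[2:3]
i=4 'd': node 3→1 ·f
i=5 'b': node 1→0 ·f
i=6 'b': node 0→0
i=7 'd': node 0→1
i=8 'a': node 1→2
i=9 'b': node 2→3  ** P0@[7:9],P3@[8:9]
i=10 'c': node 3→4 ·f  ** P1@[10:10]
i=11 'd': node 4→5
i=12 'a': node 5→6
i=13 'b': node 6→3 ·f  ** P0@[11:13],P3@[12:13]
i=14 'd': node 3→1 ·f
i=15 'a': node 1→2
i=16 'b': node 2→3  ** P0@[14:16],P3@[15:16]
i=17 'd': node 3→1 ·f
i=18 'b': node 1→0 ·f
i=19 'd': node 0→1
i=20 'a': node 1→2
i=21 'b': node 2→3  ** P0@[19:21],P3@[20:21]
i=22 'b': node 3→0 ·f
i=23 'a': node 0→10
i=24 'a': node 10→10 ·f
i=25 'b': node 10→11  ** P3@[24:25]
i=26 'c': node 11→4 ·f  ** P1@[26:26]
i=27 'd': node 4→5
i=28 'a': node 5→6
i=29 'd': node 6→7
i=30 'c': node 7→8  ** P1@[30:30]
i=31 'c': node 8→9  ** P1@[31:31],P2@[26:31]
i=32 'd': node 9→5 ·f
i=33 'a': node 5→6
i=34 'b': node 6→3 ·f  ** P0@[32:34],P3@[33:34]
i=35 'a': node 3→10 ·f
i=36 'b': node 10→11  ** P3@[35:36]
i=37 'd': node 11→1 ·f
i=38 'b': node 1→0 ·f
i=39 'a': node 0→10
i=40 'b': node 10→11  ** P3@[39:40]
i=41 'c': node 11→4 ·f  ** P1@[41:41]
i=42 'c': node 4→4 ·f  ** P1@[42:42]
i=43 'a': node 4→10 ·f
i=44 'b': node 10→11  ** P3@[43:44]
i=45 'b': node 11→0 ·f
i=46 'c': node 0→4  ** P1@[46:46]
i=47 'a': node 4→10 ·f
i=48 'b': node 10→11  ** P3@[47:48]
i=49 'b': node 11→0 ·f
i=50 'a': node 0→10
i=51 'c': node 10→4 ·f  ** P1@[51:51]
i=52 'a': node 4→10 ·f
i=53 'a': node 10→10 ·f
i=54 'c': node 10→4 ·f  ** P1@[54:54]
i=55 'c': node 4→4 ·f  ** P1@[55:55]
i=56 'd': node 4→5
i=57 'a': node 5→6
i=58 'd': node 6→7
i=59 'c': node 7→8  ** P1@[59:59]
i=60 'c': node 8→9  ** P1@[60:60],P2@[55:60]
i=61 'c': node 9→4 ·f  ** P1@[61:61]
i=62 'd': node 4→5
i=63 'a': node 5→6
i=64 'd': node 6→7

Matches: [[0,1],[3,0],[3,3],[9,0],[9,3],[10,1],[13,0],[13,3],[16,0],[16,3],[21,0],[21,3],[25,3],[26,1],[30,1],[31,1],[31,2],[34,0],[34,3],[36,3],[40,3],[41,1],[42,1],[44,3],[46,1],[48,3],[51,1],[54,1],[55,1],[59,1],[60,1],[60,2],[61,1]]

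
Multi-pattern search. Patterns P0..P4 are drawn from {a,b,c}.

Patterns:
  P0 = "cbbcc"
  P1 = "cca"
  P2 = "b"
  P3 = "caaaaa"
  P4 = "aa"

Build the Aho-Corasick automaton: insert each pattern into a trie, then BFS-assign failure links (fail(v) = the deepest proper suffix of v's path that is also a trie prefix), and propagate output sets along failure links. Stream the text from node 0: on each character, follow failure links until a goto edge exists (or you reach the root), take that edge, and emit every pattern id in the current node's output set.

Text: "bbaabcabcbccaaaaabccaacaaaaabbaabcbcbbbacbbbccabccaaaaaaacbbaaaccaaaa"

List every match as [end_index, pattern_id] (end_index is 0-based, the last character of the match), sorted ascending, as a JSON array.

Build:
Trie (insert patterns):
  n0 'ε': a→14 b→8 c→1
  n1 'c': a→9 b→2 c→6
  n2 'cb': b→3
  n3 'cbb': c→4
  n4 'cbbc': c→5
  n5 'cbbcc': ·  ←P0
  n6 'cc': a→7
  n7 'cca': ·  ←P1
  n8 'b': ·  ←P2
  n9 'ca': a→10
  n10 'caa': a→11
  n11 'caaa': a→12
  n12 'caaaa': a→13
  n13 'caaaaa': ·  ←P3
  n14 'a': a→15
  n15 'aa': ·  ←P4

Failure links (BFS by depth):
  fail(1) 'c': from fail(0)=0 chase 'c': 0 ⇒ 0;  out=∅∪out(0)=∅
  fail(8) 'b': from fail(0)=0 chase 'b': 0 ⇒ 0;  out={2}∪out(0)={2}
  fail(14) 'a': from fail(0)=0 chase 'a': 0 ⇒ 0;  out=∅∪out(0)=∅
  fail(2) 'cb': from fail(1)=0 chase 'b': 0 ⇒ 8;  out=∅∪out(8)={2}
  fail(6) 'cc': from fail(1)=0 chase 'c': 0 ⇒ 1;  out=∅∪out(1)=∅
  fail(9) 'ca': from fail(1)=0 chase 'a': 0 ⇒ 14;  out=∅∪out(14)=∅
  fail(15) 'aa': from fail(14)=0 chase 'a': 0 ⇒ 14;  out={4}∪out(14)={4}
  fail(3) 'cbb': from fail(2)=8 chase 'b': 8→0 ⇒ 8;  out=∅∪out(8)={2}
  fail(7) 'cca': from fail(6)=1 chase 'a': 1 ⇒ 9;  out={1}∪out(9)={1}
  fail(10) 'caa': from fail(9)=14 chase 'a': 14 ⇒ 15;  out=∅∪out(15)={4}
  fail(4) 'cbbc': from fail(3)=8 chase 'c': 8→0 ⇒ 1;  out=∅∪out(1)=∅
  fail(11) 'caaa': from fail(10)=15 chase 'a': 15→14 ⇒ 15;  out=∅∪out(15)={4}
  fail(5) 'cbbcc': from fail(4)=1 chase 'c': 1 ⇒ 6;  out={0}∪out(6)={0}
  fail(12) 'caaaa': from fail(11)=15 chase 'a': 15→14 ⇒ 15;  out=∅∪out(15)={4}
  fail(13) 'caaaaa': from fail(12)=15 chase 'a': 15→14 ⇒ 15;  out={3}∪out(15)={3,4}

Run:
pos 0 'b': at 8  emit P2@[0:0]
pos 1 'b': at 8 (fail-walked)  emit P2@[1:1]
pos 2 'a': at 14 (fail-walked)
pos 3 'a': at 15  emit P4@[2:3]
pos 4 'b': at 8 (fail-walked)  emit P2@[4:4]
pos 5 'c': at 1 (fail-walked)
pos 6 'a': at 9
pos 7 'b': at 8 (fail-walked)  emit P2@[7:7]
pos 8 'c': at 1 (fail-walked)
pos 9 'b': at 2  emit P2@[9:9]
pos 10 'c': at 1 (fail-walked)
pos 11 'c': at 6
pos 12 'a': at 7  emit P1@[10:12]
pos 13 'a': at 10 (fail-walked)  emit P4@[12:13]
pos 14 'a': at 11  emit P4@[13:14]
pos 15 'a': at 12  emit P4@[14:15]
pos 16 'a': at 13  emit P3@[11:16],P4@[15:16]
pos 17 'b': at 8 (fail-walked)  emit P2@[17:17]
pos 18 'c': at 1 (fail-walked)
pos 19 'c': at 6
pos 20 'a': at 7  emit P1@[18:20]
pos 21 'a': at 10 (fail-walked)  emit P4@[20:21]
pos 22 'c': at 1 (fail-walked)
pos 23 'a': at 9
pos 24 'a': at 10  emit P4@[23:24]
pos 25 'a': at 11  emit P4@[24:25]
pos 26 'a': at 12  emit P4@[25:26]
pos 27 'a': at 13  emit P3@[22:27],P4@[26:27]
pos 28 'b': at 8 (fail-walked)  emit P2@[28:28]
pos 29 'b': at 8 (fail-walked)  emit P2@[29:29]
pos 30 'a': at 14 (fail-walked)
pos 31 'a': at 15  emit P4@[30:31]
pos 32 'b': at 8 (fail-walked)  emit P2@[32:32]
pos 33 'c': at 1 (fail-walked)
pos 34 'b': at 2  emit P2@[34:34]
pos 35 'c': at 1 (fail-walked)
pos 36 'b': at 2  emit P2@[36:36]
pos 37 'b': at 3  emit P2@[37:37]
pos 38 'b': at 8 (fail-walked)  emit P2@[38:38]
pos 39 'a': at 14 (fail-walked)
pos 40 'c': at 1 (fail-walked)
pos 41 'b': at 2  emit P2@[41:41]
pos 42 'b': at 3  emit P2@[42:42]
pos 43 'b': at 8 (fail-walked)  emit P2@[43:43]
pos 44 'c': at 1 (fail-walked)
pos 45 'c': at 6
pos 46 'a': at 7  emit P1@[44:46]
pos 47 'b': at 8 (fail-walked)  emit P2@[47:47]
pos 48 'c': at 1 (fail-walked)
pos 49 'c': at 6
pos 50 'a': at 7  emit P1@[48:50]
pos 51 'a': at 10 (fail-walked)  emit P4@[50:51]
pos 52 'a': at 11  emit P4@[51:52]
pos 53 'a': at 12  emit P4@[52:53]
pos 54 'a': at 13  emit P3@[49:54],P4@[53:54]
pos 55 'a': at 15 (fail-walked)  emit P4@[54:55]
pos 56 'a': at 15 (fail-walked)  emit P4@[55:56]
pos 57 'c': at 1 (fail-walked)
pos 58 'b': at 2  emit P2@[58:58]
pos 59 'b': at 3  emit P2@[59:59]
pos 60 'a': at 14 (fail-walked)
pos 61 'a': at 15  emit P4@[60:61]
pos 62 'a': at 15 (fail-walked)  emit P4@[61:62]
pos 63 'c': at 1 (fail-walked)
pos 64 'c': at 6
pos 65 'a': at 7  emit P1@[63:65]
pos 66 'a': at 10 (fail-walked)  emit P4@[65:66]
pos 67 'a': at 11  emit P4@[66:67]
pos 68 'a': at 12  emit P4@[67:68]

Result: [[0,2],[1,2],[3,4],[4,2],[7,2],[9,2],[12,1],[13,4],[14,4],[15,4],[16,3],[16,4],[17,2],[20,1],[21,4],[24,4],[25,4],[26,4],[27,3],[27,4],[28,2],[29,2],[31,4],[32,2],[34,2],[36,2],[37,2],[38,2],[41,2],[42,2],[43,2],[46,1],[47,2],[50,1],[51,4],[52,4],[53,4],[54,3],[54,4],[55,4],[56,4],[58,2],[59,2],[61,4],[62,4],[65,1],[66,4],[67,4],[68,4]]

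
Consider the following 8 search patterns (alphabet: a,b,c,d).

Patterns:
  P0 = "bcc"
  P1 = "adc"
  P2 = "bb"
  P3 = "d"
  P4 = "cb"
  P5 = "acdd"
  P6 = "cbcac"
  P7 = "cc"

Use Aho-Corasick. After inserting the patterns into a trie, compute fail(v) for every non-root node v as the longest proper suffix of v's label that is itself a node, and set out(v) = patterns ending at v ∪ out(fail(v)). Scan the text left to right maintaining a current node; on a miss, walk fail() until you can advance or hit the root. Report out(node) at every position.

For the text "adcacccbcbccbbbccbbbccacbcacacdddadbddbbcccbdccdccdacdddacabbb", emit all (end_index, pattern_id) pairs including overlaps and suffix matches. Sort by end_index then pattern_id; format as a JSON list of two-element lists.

Construct AC machine:
Trie (insert patterns):
  n0 'ε': a→4 b→1 c→9 d→8
  n1 'b': b→7 c→2
  n2 'bc': c→3
  n3 'bcc': ·  [P0 ends]
  n4 'a': c→11 d→5
  n5 'ad': c→6
  n6 'adc': ·  [P1 ends]
  n7 'bb': ·  [P2 ends]
  n8 'd': ·  [P3 ends]
  n9 'c': b→10 c→17
  n10 'cb': c→14  [P4 ends]
  n11 'ac': d→12
  n12 'acd': d→13
  n13 'acdd': ·  [P5 ends]
  n14 'cbc': a→15
  n15 'cbca': c→16
  n16 'cbcac': ·  [P6 ends]
  n17 'cc': ·  [P7 ends]

Failure links (BFS by depth):
  fail(1) 'b': from fail(0)=0 chase 'b': 0 ⇒ 0;  out=∅∪out(0)=∅
  fail(4) 'a': from fail(0)=0 chase 'a': 0 ⇒ 0;  out=∅∪out(0)=∅
  fail(8) 'd': from fail(0)=0 chase 'd': 0 ⇒ 0;  out={3}∪out(0)={3}
  fail(9) 'c': from fail(0)=0 chase 'c': 0 ⇒ 0;  out=∅∪out(0)=∅
  fail(2) 'bc': from fail(1)=0 chase 'c': 0 ⇒ 9;  out=∅∪out(9)=∅
  fail(5) 'ad': from fail(4)=0 chase 'd': 0 ⇒ 8;  out=∅∪out(8)={3}
  fail(7) 'bb': from fail(1)=0 chase 'b': 0 ⇒ 1;  out={2}∪out(1)={2}
  fail(10) 'cb': from fail(9)=0 chase 'b': 0 ⇒ 1;  out={4}∪out(1)={4}
  fail(11) 'ac': from fail(4)=0 chase 'c': 0 ⇒ 9;  out=∅∪out(9)=∅
  fail(17) 'cc': from fail(9)=0 chase 'c': 0 ⇒ 9;  out={7}∪out(9)={7}
  fail(3) 'bcc': from fail(2)=9 chase 'c': 9 ⇒ 17;  out={0}∪out(17)={0,7}
  fail(6) 'adc': from fail(5)=8 chase 'c': 8→0 ⇒ 9;  out={1}∪out(9)={1}
  fail(12) 'acd': from fail(11)=9 chase 'd': 9→0 ⇒ 8;  out=∅∪out(8)={3}
  fail(14) 'cbc': from fail(10)=1 chase 'c': 1 ⇒ 2;  out=∅∪out(2)=∅
  fail(13) 'acdd': from fail(12)=8 chase 'd': 8→0 ⇒ 8;  out={5}∪out(8)={3,5}
  fail(15) 'cbca': from fail(14)=2 chase 'a': 2→9→0 ⇒ 4;  out=∅∪out(4)=∅
  fail(16) 'cbcac': from fail(15)=4 chase 'c': 4 ⇒ 11;  out={6}∪out(11)={6}

Scan:
i=0 'a': node 0→4
i=1 'd': node 4→5  emit P3@[1:1]
i=2 'c': node 5→6  emit P1@[0:2]
i=3 'a': node 6→4 (via fail)
i=4 'c': node 4→11
i=5 'c': node 11→17 (via fail)  emit P7@[4:5]
i=6 'c': node 17→17 (via fail)  emit P7@[5:6]
i=7 'b': node 17→10 (via fail)  emit P4@[6:7]
i=8 'c': node 10→14
i=9 'b': node 14→10 (via fail)  emit P4@[8:9]
i=10 'c': node 10→14
i=11 'c': node 14→3 (via fail)  emit P0@[9:11],P7@[10:11]
i=12 'b': node 3→10 (via fail)  emit P4@[11:12]
i=13 'b': node 10→7 (via fail)  emit P2@[12:13]
i=14 'b': node 7→7 (via fail)  emit P2@[13:14]
i=15 'c': node 7→2 (via fail)
i=16 'c': node 2→3  emit P0@[14:16],P7@[15:16]
i=17 'b': node 3→10 (via fail)  emit P4@[16:17]
i=18 'b': node 10→7 (via fail)  emit P2@[17:18]
i=19 'b': node 7→7 (via fail)  emit P2@[18:19]
i=20 'c': node 7→2 (via fail)
i=21 'c': node 2→3  emit P0@[19:21],P7@[20:21]
i=22 'a': node 3→4 (via fail)
i=23 'c': node 4→11
i=24 'b': node 11→10 (via fail)  emit P4@[23:24]
i=25 'c': node 10→14
i=26 'a': node 14→15
i=27 'c': node 15→16  emit P6@[23:27]
i=28 'a': node 16→4 (via fail)
i=29 'c': node 4→11
i=30 'd': node 11→12  emit P3@[30:30]
i=31 'd': node 12→13  emit P3@[31:31],P5@[28:31]
i=32 'd': node 13→8 (via fail)  emit P3@[32:32]
i=33 'a': node 8→4 (via fail)
i=34 'd': node 4→5  emit P3@[34:34]
i=35 'b': node 5→1 (via fail)
i=36 'd': node 1→8 (via fail)  emit P3@[36:36]
i=37 'd': node 8→8 (via fail)  emit P3@[37:37]
i=38 'b': node 8→1 (via fail)
i=39 'b': node 1→7  emit P2@[38:39]
i=40 'c': node 7→2 (via fail)
i=41 'c': node 2→3  emit P0@[39:41],P7@[40:41]
i=42 'c': node 3→17 (via fail)  emit P7@[41:42]
i=43 'b': node 17→10 (via fail)  emit P4@[42:43]
i=44 'd': node 10→8 (via fail)  emit P3@[44:44]
i=45 'c': node 8→9 (via fail)
i=46 'c': node 9→17  emit P7@[45:46]
i=47 'd': node 17→8 (via fail)  emit P3@[47:47]
i=48 'c': node 8→9 (via fail)
i=49 'c': node 9→17  emit P7@[48:49]
i=50 'd': node 17→8 (via fail)  emit P3@[50:50]
i=51 'a': node 8→4 (via fail)
i=52 'c': node 4→11
i=53 'd': node 11→12  emit P3@[53:53]
i=54 'd': node 12→13  emit P3@[54:54],P5@[51:54]
i=55 'd': node 13→8 (via fail)  emit P3@[55:55]
i=56 'a': node 8→4 (via fail)
i=57 'c': node 4→11
i=58 'a': node 11→4 (via fail)
i=59 'b': node 4→1 (via fail)
i=60 'b': node 1→7  emit P2@[59:60]
i=61 'b': node 7→7 (via fail)  emit P2@[60:61]

All matches (sorted): [[1,3],[2,1],[5,7],[6,7],[7,4],[9,4],[11,0],[11,7],[12,4],[13,2],[14,2],[16,0],[16,7],[17,4],[18,2],[19,2],[21,0],[21,7],[24,4],[27,6],[30,3],[31,3],[31,5],[32,3],[34,3],[36,3],[37,3],[39,2],[41,0],[41,7],[42,7],[43,4],[44,3],[46,7],[47,3],[49,7],[50,3],[53,3],[54,3],[54,5],[55,3],[60,2],[61,2]]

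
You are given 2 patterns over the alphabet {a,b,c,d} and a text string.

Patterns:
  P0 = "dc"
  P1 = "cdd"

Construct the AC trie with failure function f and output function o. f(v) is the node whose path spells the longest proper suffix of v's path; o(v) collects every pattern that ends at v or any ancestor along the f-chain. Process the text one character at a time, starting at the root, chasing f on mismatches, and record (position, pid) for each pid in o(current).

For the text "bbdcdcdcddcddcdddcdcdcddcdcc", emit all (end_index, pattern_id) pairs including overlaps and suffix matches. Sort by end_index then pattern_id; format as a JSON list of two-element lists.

Build:
Trie nodes:
  n0 'ε': c→3 d→1
  n1 'd': c→2
  n2 'dc': ·  [P0 ends]
  n3 'c': d→4
  n4 'cd': d→5
  n5 'cdd': ·  [P1 ends]

Failure links (BFS by depth):
  fail(1) 'd': from fail(0)=0 chase 'd': 0 ⇒ 0;  out=∅∪out(0)=∅
  fail(3) 'c': from fail(0)=0 chase 'c': 0 ⇒ 0;  out=∅∪out(0)=∅
  fail(2) 'dc': from fail(1)=0 chase 'c': 0 ⇒ 3;  out={0}∪out(3)={0}
  fail(4) 'cd': from fail(3)=0 chase 'd': 0 ⇒ 1;  out=∅∪out(1)=∅
  fail(5) 'cdd': from fail(4)=1 chase 'd': 1→0 ⇒ 1;  out={1}∪out(1)={1}

Scan:
pos 0 'b': at 0
pos 1 'b': at 0
pos 2 'd': at 1
pos 3 'c': at 2  ** P0@[2:3]
pos 4 'd': at 4 (fail-walked)
pos 5 'c': at 2 (fail-walked)  ** P0@[4:5]
pos 6 'd': at 4 (fail-walked)
pos 7 'c': at 2 (fail-walked)  ** P0@[6:7]
pos 8 'd': at 4 (fail-walked)
pos 9 'd': at 5  ** P1@[7:9]
pos 10 'c': at 2 (fail-walked)  ** P0@[9:10]
pos 11 'd': at 4 (fail-walked)
pos 12 'd': at 5  ** P1@[10:12]
pos 13 'c': at 2 (fail-walked)  ** P0@[12:13]
pos 14 'd': at 4 (fail-walked)
pos 15 'd': at 5  ** P1@[13:15]
pos 16 'd': at 1 (fail-walked)
pos 17 'c': at 2  ** P0@[16:17]
pos 18 'd': at 4 (fail-walked)
pos 19 'c': at 2 (fail-walked)  ** P0@[18:19]
pos 20 'd': at 4 (fail-walked)
pos 21 'c': at 2 (fail-walked)  ** P0@[20:21]
pos 22 'd': at 4 (fail-walked)
pos 23 'd': at 5  ** P1@[21:23]
pos 24 'c': at 2 (fail-walked)  ** P0@[23:24]
pos 25 'd': at 4 (fail-walked)
pos 26 'c': at 2 (fail-walked)  ** P0@[25:26]
pos 27 'c': at 3 (fail-walked)

All matches (sorted): [[3,0],[5,0],[7,0],[9,1],[10,0],[12,1],[13,0],[15,1],[17,0],[19,0],[21,0],[23,1],[24,0],[26,0]]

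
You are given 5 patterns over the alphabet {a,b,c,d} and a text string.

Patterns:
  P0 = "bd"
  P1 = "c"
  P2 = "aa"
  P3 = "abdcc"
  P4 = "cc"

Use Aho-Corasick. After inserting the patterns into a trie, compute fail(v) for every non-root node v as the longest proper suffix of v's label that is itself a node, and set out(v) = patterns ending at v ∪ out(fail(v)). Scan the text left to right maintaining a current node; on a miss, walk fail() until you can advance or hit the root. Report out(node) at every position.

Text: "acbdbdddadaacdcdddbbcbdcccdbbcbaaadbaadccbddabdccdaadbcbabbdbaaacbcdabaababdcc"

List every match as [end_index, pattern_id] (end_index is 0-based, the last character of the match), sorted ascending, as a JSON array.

Build automaton:
Trie nodes:
  n0 'ε': a→4 b→1 c→3
  n1 'b': d→2
  n2 'bd': ·  ←P0
  n3 'c': c→10  ←P1
  n4 'a': a→5 b→6
  n5 'aa': ·  ←P2
  n6 'ab': d→7
  n7 'abd': c→8
  n8 'abdc': c→9
  n9 'abdcc': ·  ←P3
  n10 'cc': ·  ←P4

Failure links (BFS by depth):
  n1('b'): parent n0 fail=0; on 'b' 0 → fail=0;  out ∅∪∅=∅
  n3('c'): parent n0 fail=0; on 'c' 0 → fail=0;  out {1}∪∅={1}
  n4('a'): parent n0 fail=0; on 'a' 0 → fail=0;  out ∅∪∅=∅
  n2('bd'): parent n1 fail=0; on 'd' 0 → fail=0;  out {0}∪∅={0}
  n5('aa'): parent n4 fail=0; on 'a' 0 → fail=4;  out {2}∪∅={2}
  n6('ab'): parent n4 fail=0; on 'b' 0 → fail=1;  out ∅∪∅=∅
  n10('cc'): parent n3 fail=0; on 'c' 0 → fail=3;  out {4}∪{1}={1,4}
  n7('abd'): parent n6 fail=1; on 'd' 1 → fail=2;  out ∅∪{0}={0}
  n8('abdc'): parent n7 fail=2; on 'c' 2→0 → fail=3;  out ∅∪{1}={1}
  n9('abdcc'): parent n8 fail=3; on 'c' 3 → fail=10;  out {3}∪{1,4}={1,3,4}

Run:
[0] read 'a'  n0⇒n4
[1] read 'c'  n4⇒n3 ·f  emit P1@[1:1]
[2] read 'b'  n3⇒n1 ·f
[3] read 'd'  n1⇒n2  emit P0@[2:3]
[4] read 'b'  n2⇒n1 ·f
[5] read 'd'  n1⇒n2  emit P0@[4:5]
[6] read 'd'  n2⇒n0 ·f
[7] read 'd'  n0⇒n0
[8] read 'a'  n0⇒n4
[9] read 'd'  n4⇒n0 ·f
[10] read 'a'  n0⇒n4
[11] read 'a'  n4⇒n5  emit P2@[10:11]
[12] read 'c'  n5⇒n3 ·f  emit P1@[12:12]
[13] read 'd'  n3⇒n0 ·f
[14] read 'c'  n0⇒n3  emit P1@[14:14]
[15] read 'd'  n3⇒n0 ·f
[16] read 'd'  n0⇒n0
[17] read 'd'  n0⇒n0
[18] read 'b'  n0⇒n1
[19] read 'b'  n1⇒n1 ·f
[20] read 'c'  n1⇒n3 ·f  emit P1@[20:20]
[21] read 'b'  n3⇒n1 ·f
[22] read 'd'  n1⇒n2  emit P0@[21:22]
[23] read 'c'  n2⇒n3 ·f  emit P1@[23:23]
[24] read 'c'  n3⇒n10  emit P1@[24:24],P4@[23:24]
[25] read 'c'  n10⇒n10 ·f  emit P1@[25:25],P4@[24:25]
[26] read 'd'  n10⇒n0 ·f
[27] read 'b'  n0⇒n1
[28] read 'b'  n1⇒n1 ·f
[29] read 'c'  n1⇒n3 ·f  emit P1@[29:29]
[30] read 'b'  n3⇒n1 ·f
[31] read 'a'  n1⇒n4 ·f
[32] read 'a'  n4⇒n5  emit P2@[31:32]
[33] read 'a'  n5⇒n5 ·f  emit P2@[32:33]
[34] read 'd'  n5⇒n0 ·f
[35] read 'b'  n0⇒n1
[36] read 'a'  n1⇒n4 ·f
[37] read 'a'  n4⇒n5  emit P2@[36:37]
[38] read 'd'  n5⇒n0 ·f
[39] read 'c'  n0⇒n3  emit P1@[39:39]
[40] read 'c'  n3⇒n10  emit P1@[40:40],P4@[39:40]
[41] read 'b'  n10⇒n1 ·f
[42] read 'd'  n1⇒n2  emit P0@[41:42]
[43] read 'd'  n2⇒n0 ·f
[44] read 'a'  n0⇒n4
[45] read 'b'  n4⇒n6
[46] read 'd'  n6⇒n7  emit P0@[45:46]
[47] read 'c'  n7⇒n8  emit P1@[47:47]
[48] read 'c'  n8⇒n9  emit P1@[48:48],P3@[44:48],P4@[47:48]
[49] read 'd'  n9⇒n0 ·f
[50] read 'a'  n0⇒n4
[51] read 'a'  n4⇒n5  emit P2@[50:51]
[52] read 'd'  n5⇒n0 ·f
[53] read 'b'  n0⇒n1
[54] read 'c'  n1⇒n3 ·f  emit P1@[54:54]
[55] read 'b'  n3⇒n1 ·f
[56] read 'a'  n1⇒n4 ·f
[57] read 'b'  n4⇒n6
[58] read 'b'  n6⇒n1 ·f
[59] read 'd'  n1⇒n2  emit P0@[58:59]
[60] read 'b'  n2⇒n1 ·f
[61] read 'a'  n1⇒n4 ·f
[62] read 'a'  n4⇒n5  emit P2@[61:62]
[63] read 'a'  n5⇒n5 ·f  emit P2@[62:63]
[64] read 'c'  n5⇒n3 ·f  emit P1@[64:64]
[65] read 'b'  n3⇒n1 ·f
[66] read 'c'  n1⇒n3 ·f  emit P1@[66:66]
[67] read 'd'  n3⇒n0 ·f
[68] read 'a'  n0⇒n4
[69] read 'b'  n4⇒n6
[70] read 'a'  n6⇒n4 ·f
[71] read 'a'  n4⇒n5  emit P2@[70:71]
[72] read 'b'  n5⇒n6 ·f
[73] read 'a'  n6⇒n4 ·f
[74] read 'b'  n4⇒n6
[75] read 'd'  n6⇒n7  emit P0@[74:75]
[76] read 'c'  n7⇒n8  emit P1@[76:76]
[77] read 'c'  n8⇒n9  emit P1@[77:77],P3@[73:77],P4@[76:77]

Matches: [[1,1],[3,0],[5,0],[11,2],[12,1],[14,1],[20,1],[22,0],[23,1],[24,1],[24,4],[25,1],[25,4],[29,1],[32,2],[33,2],[37,2],[39,1],[40,1],[40,4],[42,0],[46,0],[47,1],[48,1],[48,3],[48,4],[51,2],[54,1],[59,0],[62,2],[63,2],[64,1],[66,1],[71,2],[75,0],[76,1],[77,1],[77,3],[77,4]]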